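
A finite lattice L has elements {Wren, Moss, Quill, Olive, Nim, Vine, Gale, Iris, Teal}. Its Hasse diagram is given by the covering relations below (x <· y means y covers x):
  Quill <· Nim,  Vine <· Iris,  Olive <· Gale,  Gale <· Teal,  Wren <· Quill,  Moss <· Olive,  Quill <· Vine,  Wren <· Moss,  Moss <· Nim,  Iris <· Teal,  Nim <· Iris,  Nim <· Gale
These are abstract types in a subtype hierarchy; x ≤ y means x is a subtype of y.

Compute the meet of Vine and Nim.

Quill

Common lower bounds of {Vine, Nim}: Quill, Wren.
The greatest among these is Quill.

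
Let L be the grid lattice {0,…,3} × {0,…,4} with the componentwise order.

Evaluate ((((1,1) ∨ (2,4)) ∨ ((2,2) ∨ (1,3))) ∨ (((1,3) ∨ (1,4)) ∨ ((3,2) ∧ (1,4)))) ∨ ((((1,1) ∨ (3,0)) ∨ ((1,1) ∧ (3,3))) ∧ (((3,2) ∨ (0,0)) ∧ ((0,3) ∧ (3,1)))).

(1,1) ∨ (2,4) = (2,4)
(2,2) ∨ (1,3) = (2,3)
(2,4) ∨ (2,3) = (2,4)
(1,3) ∨ (1,4) = (1,4)
(3,2) ∧ (1,4) = (1,2)
(1,4) ∨ (1,2) = (1,4)
(2,4) ∨ (1,4) = (2,4)
(1,1) ∨ (3,0) = (3,1)
(1,1) ∧ (3,3) = (1,1)
(3,1) ∨ (1,1) = (3,1)
(3,2) ∨ (0,0) = (3,2)
(0,3) ∧ (3,1) = (0,1)
(3,2) ∧ (0,1) = (0,1)
(3,1) ∧ (0,1) = (0,1)
(2,4) ∨ (0,1) = (2,4)

(2,4)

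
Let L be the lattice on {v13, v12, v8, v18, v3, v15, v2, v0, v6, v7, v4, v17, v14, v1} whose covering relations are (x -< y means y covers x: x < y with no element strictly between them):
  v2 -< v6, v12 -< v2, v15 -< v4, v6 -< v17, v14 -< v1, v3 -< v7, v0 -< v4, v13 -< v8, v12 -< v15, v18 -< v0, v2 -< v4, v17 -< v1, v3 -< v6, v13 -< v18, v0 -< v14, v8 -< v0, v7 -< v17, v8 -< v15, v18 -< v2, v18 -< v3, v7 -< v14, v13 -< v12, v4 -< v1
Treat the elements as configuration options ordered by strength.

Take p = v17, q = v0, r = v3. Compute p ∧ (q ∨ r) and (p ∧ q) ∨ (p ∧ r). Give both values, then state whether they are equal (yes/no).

v7; v3; no

q ∨ r = v14, so p ∧ (q ∨ r) = v17 ∧ v14 = v7.
p ∧ q = v18 and p ∧ r = v3, so (p ∧ q) ∨ (p ∧ r) = v18 ∨ v3 = v3.
Equal: no.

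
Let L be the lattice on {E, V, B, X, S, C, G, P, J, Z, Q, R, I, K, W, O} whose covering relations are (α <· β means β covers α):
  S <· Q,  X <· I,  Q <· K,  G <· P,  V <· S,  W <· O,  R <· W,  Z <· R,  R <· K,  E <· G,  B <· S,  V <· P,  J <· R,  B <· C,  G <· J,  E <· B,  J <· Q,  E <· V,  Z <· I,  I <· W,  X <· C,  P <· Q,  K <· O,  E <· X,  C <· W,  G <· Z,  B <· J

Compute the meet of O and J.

Common lower bounds of {O, J}: B, E, G, J.
The greatest among these is J.

J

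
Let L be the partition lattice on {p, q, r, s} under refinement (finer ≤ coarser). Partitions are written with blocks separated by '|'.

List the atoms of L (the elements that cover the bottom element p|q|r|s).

pq|r|s, pr|q|s, ps|q|r, p|qr|s, p|qs|r, p|q|rs

The atoms are exactly the elements that cover p|q|r|s: pq|r|s, pr|q|s, ps|q|r, p|qr|s, p|qs|r, p|q|rs.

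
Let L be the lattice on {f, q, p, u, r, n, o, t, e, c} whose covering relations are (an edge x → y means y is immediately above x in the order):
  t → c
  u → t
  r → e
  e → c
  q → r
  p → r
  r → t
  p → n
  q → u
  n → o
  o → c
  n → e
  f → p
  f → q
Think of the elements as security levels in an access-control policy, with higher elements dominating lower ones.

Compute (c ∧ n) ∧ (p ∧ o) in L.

p

c ∧ n = n
p ∧ o = p
n ∧ p = p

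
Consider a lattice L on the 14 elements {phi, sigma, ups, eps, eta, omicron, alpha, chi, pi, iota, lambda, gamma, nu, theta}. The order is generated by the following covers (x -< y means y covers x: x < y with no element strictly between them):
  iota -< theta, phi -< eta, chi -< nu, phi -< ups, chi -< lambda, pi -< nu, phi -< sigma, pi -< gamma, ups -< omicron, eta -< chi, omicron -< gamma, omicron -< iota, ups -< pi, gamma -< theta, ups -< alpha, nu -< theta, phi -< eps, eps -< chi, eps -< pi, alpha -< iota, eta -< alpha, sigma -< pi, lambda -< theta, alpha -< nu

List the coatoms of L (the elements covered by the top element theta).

gamma, iota, lambda, nu

The coatoms are exactly the elements covered by theta: gamma, iota, lambda, nu.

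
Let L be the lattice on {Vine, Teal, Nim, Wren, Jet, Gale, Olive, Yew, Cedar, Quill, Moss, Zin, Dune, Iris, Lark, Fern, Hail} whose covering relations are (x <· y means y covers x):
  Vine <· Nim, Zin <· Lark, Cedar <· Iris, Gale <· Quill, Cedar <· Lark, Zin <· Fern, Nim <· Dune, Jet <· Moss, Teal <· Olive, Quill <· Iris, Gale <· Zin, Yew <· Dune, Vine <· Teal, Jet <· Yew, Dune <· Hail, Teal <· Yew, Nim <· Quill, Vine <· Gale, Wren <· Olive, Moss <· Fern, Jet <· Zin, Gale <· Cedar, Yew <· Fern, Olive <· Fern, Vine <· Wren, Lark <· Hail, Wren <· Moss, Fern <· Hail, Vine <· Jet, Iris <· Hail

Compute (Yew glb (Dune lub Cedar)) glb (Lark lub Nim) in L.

Yew

Dune ∨ Cedar = Hail
Yew ∧ Hail = Yew
Lark ∨ Nim = Hail
Yew ∧ Hail = Yew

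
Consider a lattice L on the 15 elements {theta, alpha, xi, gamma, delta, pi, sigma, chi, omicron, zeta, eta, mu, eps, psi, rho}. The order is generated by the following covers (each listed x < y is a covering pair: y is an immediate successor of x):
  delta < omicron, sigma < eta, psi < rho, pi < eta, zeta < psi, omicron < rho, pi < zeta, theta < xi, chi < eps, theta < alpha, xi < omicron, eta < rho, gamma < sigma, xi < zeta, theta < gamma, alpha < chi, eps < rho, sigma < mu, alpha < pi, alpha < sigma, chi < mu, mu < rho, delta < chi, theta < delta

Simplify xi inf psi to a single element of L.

xi

xi ∧ psi = xi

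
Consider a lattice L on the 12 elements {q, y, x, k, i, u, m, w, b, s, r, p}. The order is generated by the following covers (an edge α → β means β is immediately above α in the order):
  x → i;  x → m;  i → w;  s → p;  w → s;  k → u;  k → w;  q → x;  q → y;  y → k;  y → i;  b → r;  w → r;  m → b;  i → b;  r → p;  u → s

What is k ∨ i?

Common upper bounds of {k, i}: p, r, s, w.
The least among these is w.

w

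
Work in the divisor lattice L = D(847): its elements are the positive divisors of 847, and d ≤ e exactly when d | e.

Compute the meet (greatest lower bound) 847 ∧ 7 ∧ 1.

In the divisibility order, the meet is the greatest common divisor: gcd(847, 7, 1) = 1.

1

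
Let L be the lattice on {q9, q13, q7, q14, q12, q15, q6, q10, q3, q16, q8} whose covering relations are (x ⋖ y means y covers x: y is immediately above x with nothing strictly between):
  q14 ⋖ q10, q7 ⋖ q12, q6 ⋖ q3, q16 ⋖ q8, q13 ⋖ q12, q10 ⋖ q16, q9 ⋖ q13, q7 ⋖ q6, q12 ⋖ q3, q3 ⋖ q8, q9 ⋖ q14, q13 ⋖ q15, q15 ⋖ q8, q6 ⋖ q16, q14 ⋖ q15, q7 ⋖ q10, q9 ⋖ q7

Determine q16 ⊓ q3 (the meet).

Common lower bounds of {q16, q3}: q6, q7, q9.
The greatest among these is q6.

q6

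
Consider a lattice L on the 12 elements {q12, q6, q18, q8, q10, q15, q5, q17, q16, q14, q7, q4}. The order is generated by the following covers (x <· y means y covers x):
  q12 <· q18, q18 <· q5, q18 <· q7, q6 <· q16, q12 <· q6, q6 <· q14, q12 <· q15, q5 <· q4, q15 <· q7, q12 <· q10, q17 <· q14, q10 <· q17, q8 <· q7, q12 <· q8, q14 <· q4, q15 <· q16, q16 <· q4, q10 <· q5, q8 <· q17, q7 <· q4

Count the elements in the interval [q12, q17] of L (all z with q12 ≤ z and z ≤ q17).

The interval [q12, q17] = {q10, q12, q17, q8}, which has 4 elements.

4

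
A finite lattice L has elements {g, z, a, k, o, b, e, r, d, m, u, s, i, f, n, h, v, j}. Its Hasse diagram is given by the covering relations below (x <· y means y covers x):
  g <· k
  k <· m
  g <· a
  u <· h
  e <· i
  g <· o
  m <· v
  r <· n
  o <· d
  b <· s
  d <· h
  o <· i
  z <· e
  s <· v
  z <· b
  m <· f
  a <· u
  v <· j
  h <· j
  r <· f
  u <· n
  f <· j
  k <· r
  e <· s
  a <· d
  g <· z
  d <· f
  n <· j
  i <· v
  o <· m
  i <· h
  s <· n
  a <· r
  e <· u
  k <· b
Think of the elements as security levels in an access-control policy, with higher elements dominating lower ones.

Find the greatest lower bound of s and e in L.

Common lower bounds of {s, e}: e, g, z.
The greatest among these is e.

e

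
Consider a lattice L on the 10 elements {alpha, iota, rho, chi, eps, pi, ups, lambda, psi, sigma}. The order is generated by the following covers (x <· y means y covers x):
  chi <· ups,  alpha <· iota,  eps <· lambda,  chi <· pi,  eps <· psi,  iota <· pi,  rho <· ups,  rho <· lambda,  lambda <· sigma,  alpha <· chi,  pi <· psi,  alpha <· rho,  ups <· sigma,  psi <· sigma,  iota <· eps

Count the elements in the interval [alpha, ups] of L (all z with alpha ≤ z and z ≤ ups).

4

The interval [alpha, ups] = {alpha, chi, rho, ups}, which has 4 elements.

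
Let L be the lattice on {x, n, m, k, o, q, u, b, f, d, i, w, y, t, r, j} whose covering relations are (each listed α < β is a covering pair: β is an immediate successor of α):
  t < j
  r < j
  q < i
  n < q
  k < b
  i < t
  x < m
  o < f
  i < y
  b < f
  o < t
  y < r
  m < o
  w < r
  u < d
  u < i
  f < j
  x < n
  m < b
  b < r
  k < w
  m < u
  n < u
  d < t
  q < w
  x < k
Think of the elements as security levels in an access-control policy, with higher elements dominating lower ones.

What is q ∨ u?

Common upper bounds of {q, u}: i, j, r, t, y.
The least among these is i.

i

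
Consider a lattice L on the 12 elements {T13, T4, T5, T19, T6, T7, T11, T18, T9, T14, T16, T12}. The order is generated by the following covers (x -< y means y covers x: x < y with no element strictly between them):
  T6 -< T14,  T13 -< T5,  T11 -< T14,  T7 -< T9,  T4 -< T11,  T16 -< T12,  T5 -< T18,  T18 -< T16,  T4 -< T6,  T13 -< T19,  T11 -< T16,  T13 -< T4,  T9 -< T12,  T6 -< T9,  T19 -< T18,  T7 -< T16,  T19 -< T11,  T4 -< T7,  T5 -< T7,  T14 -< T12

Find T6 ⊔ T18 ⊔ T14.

Common upper bounds of {T6, T18, T14}: T12.
The least among these is T12.

T12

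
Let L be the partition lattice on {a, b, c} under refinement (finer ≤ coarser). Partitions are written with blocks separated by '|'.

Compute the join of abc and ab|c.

abc

Common upper bounds of {abc, ab|c}: abc.
The least among these is abc.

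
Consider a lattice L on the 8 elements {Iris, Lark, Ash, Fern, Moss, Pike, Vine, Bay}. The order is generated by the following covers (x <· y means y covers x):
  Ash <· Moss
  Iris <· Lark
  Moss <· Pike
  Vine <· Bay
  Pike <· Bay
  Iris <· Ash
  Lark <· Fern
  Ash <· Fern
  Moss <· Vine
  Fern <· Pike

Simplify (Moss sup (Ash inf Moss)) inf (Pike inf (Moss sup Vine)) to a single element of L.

Moss

Ash ∧ Moss = Ash
Moss ∨ Ash = Moss
Moss ∨ Vine = Vine
Pike ∧ Vine = Moss
Moss ∧ Moss = Moss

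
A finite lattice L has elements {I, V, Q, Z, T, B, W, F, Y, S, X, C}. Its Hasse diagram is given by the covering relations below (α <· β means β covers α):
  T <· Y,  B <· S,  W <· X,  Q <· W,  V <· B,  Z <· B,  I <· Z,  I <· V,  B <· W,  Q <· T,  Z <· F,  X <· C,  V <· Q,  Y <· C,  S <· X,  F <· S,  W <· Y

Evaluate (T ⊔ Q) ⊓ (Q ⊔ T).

T

T ∨ Q = T
Q ∨ T = T
T ∧ T = T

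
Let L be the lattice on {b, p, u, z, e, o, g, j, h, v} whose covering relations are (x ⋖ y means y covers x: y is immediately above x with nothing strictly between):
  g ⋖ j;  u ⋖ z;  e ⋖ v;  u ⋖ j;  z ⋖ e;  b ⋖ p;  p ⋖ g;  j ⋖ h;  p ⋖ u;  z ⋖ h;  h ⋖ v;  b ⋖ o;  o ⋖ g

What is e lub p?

e

Common upper bounds of {e, p}: e, v.
The least among these is e.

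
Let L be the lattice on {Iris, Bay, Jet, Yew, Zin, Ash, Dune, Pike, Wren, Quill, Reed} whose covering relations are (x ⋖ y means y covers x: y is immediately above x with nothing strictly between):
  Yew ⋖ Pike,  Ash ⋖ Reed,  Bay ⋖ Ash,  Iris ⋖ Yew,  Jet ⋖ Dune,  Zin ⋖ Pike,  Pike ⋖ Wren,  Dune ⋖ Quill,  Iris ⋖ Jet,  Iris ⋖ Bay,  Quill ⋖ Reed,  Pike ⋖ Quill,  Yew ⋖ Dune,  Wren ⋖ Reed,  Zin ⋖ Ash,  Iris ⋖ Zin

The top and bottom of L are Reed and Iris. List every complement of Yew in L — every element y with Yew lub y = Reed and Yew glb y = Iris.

Ash, Bay

Need y with Yew ∨ y = Reed and Yew ∧ y = Iris.
Checking each element gives: Ash, Bay.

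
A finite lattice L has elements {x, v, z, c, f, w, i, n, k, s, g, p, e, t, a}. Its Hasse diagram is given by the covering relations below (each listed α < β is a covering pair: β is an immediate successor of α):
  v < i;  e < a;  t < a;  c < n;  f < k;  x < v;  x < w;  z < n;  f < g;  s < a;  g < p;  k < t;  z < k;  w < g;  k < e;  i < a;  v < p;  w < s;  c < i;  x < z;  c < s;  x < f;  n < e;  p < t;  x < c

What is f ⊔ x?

Common upper bounds of {f, x}: a, e, f, g, k, p, t.
The least among these is f.

f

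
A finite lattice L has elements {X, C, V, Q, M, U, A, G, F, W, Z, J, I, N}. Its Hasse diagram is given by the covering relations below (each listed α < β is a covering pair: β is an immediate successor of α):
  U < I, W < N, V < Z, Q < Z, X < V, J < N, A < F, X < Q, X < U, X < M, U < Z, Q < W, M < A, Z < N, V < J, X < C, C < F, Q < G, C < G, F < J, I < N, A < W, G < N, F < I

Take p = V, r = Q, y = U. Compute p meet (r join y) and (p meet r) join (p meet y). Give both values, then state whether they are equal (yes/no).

V; X; no

r join y = Z, so p meet (r join y) = V meet Z = V.
p meet r = X and p meet y = X, so (p meet r) join (p meet y) = X join X = X.
Equal: no.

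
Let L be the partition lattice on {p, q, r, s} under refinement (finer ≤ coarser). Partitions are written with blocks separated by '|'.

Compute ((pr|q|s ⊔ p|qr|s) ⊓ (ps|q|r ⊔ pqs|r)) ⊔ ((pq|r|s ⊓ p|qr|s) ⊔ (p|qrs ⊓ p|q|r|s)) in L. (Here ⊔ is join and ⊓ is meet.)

pr|q|s ∨ p|qr|s = pqr|s
ps|q|r ∨ pqs|r = pqs|r
pqr|s ∧ pqs|r = pq|r|s
pq|r|s ∧ p|qr|s = p|q|r|s
p|qrs ∧ p|q|r|s = p|q|r|s
p|q|r|s ∨ p|q|r|s = p|q|r|s
pq|r|s ∨ p|q|r|s = pq|r|s

pq|r|s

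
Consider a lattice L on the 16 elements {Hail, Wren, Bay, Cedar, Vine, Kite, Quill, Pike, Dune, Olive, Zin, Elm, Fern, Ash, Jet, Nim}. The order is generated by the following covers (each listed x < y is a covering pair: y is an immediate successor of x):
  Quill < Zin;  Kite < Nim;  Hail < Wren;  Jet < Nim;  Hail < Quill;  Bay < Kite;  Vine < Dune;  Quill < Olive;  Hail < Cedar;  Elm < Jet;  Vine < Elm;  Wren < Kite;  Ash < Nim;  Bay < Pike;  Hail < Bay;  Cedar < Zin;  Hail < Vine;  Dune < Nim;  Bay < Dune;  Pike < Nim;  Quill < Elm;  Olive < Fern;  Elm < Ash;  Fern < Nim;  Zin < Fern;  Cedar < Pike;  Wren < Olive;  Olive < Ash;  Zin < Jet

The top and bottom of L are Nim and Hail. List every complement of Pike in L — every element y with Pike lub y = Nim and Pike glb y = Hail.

Need y with Pike ∨ y = Nim and Pike ∧ y = Hail.
Checking each element gives: Ash, Elm, Olive, Quill, Vine, Wren.

Ash, Elm, Olive, Quill, Vine, Wren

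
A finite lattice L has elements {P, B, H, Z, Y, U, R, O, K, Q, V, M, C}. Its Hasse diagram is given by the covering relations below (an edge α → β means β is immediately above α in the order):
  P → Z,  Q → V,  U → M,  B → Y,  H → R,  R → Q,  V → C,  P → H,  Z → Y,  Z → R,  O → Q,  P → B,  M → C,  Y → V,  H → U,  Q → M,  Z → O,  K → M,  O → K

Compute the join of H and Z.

R

Common upper bounds of {H, Z}: C, M, Q, R, V.
The least among these is R.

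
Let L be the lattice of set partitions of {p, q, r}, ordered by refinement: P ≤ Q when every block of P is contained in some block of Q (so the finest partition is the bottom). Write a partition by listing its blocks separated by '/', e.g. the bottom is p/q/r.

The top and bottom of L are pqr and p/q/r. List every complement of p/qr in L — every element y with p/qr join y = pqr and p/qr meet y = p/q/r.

Need y with p/qr ∨ y = pqr and p/qr ∧ y = p/q/r.
Checking each element gives: pq/r, pr/q.

pq/r, pr/q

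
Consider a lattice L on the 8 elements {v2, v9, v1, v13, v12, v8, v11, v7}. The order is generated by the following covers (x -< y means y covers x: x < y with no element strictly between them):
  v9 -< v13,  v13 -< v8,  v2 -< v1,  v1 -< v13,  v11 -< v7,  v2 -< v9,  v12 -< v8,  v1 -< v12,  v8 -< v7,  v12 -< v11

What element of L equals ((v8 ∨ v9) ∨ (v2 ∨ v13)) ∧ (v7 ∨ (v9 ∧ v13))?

v8 ∨ v9 = v8
v2 ∨ v13 = v13
v8 ∨ v13 = v8
v9 ∧ v13 = v9
v7 ∨ v9 = v7
v8 ∧ v7 = v8

v8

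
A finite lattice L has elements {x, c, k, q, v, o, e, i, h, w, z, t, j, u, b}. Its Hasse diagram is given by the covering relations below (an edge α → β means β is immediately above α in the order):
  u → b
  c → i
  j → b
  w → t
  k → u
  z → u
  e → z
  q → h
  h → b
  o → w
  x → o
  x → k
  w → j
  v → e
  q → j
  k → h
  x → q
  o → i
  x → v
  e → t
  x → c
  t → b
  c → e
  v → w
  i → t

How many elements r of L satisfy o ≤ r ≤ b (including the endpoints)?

The interval [o, b] = {b, i, j, o, t, w}, which has 6 elements.

6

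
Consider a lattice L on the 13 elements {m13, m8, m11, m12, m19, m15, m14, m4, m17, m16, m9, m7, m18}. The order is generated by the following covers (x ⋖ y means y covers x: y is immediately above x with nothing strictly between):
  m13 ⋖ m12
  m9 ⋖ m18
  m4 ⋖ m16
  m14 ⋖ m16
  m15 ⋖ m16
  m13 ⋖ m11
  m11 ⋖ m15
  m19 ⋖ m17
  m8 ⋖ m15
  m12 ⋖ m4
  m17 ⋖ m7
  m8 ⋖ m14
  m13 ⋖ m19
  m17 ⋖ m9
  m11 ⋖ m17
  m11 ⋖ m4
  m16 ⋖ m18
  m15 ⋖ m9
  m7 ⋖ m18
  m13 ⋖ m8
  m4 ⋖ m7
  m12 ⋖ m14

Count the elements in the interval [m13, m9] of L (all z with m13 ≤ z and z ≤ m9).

The interval [m13, m9] = {m11, m13, m15, m17, m19, m8, m9}, which has 7 elements.

7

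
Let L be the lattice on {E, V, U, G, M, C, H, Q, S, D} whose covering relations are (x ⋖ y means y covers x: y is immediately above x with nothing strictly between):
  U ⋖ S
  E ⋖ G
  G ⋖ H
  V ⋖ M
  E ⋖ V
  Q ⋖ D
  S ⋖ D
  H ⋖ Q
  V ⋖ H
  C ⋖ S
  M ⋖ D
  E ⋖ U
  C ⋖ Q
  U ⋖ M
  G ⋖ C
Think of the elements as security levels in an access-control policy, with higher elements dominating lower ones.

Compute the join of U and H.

Common upper bounds of {U, H}: D.
The least among these is D.

D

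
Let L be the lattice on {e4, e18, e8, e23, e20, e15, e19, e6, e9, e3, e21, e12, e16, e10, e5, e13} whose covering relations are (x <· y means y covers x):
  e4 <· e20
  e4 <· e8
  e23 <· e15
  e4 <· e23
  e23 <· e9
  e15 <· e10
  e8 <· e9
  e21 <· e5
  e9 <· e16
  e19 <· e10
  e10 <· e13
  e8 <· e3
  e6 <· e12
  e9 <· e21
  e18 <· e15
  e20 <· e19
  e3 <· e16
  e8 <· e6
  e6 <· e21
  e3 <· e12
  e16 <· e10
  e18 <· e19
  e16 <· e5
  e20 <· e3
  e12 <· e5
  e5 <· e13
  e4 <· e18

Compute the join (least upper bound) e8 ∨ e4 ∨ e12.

Common upper bounds of {e8, e4, e12}: e12, e13, e5.
The least among these is e12.

e12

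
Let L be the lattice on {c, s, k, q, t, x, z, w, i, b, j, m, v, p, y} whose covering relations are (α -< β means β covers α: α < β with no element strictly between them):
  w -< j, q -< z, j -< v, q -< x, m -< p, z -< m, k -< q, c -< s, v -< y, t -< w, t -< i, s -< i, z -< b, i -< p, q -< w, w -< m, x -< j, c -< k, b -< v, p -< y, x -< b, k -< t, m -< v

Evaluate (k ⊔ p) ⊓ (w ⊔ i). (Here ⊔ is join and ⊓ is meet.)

k ∨ p = p
w ∨ i = p
p ∧ p = p

p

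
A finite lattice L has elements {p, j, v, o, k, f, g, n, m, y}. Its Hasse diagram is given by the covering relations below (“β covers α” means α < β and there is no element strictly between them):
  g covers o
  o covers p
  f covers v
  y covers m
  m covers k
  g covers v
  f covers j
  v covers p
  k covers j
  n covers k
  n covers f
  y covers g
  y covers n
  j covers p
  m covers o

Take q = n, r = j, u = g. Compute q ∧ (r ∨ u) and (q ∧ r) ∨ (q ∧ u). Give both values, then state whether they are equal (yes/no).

r ∨ u = y, so q ∧ (r ∨ u) = n ∧ y = n.
q ∧ r = j and q ∧ u = v, so (q ∧ r) ∨ (q ∧ u) = j ∨ v = f.
Equal: no.

n; f; no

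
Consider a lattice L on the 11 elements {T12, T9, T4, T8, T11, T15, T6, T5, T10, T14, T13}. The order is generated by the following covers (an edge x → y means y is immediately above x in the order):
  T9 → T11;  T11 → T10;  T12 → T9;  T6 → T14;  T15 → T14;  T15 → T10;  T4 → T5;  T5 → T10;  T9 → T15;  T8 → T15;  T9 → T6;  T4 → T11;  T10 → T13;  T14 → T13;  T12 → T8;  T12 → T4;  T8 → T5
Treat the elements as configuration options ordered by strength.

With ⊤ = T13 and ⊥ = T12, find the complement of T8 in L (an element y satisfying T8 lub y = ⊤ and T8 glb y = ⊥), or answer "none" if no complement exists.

none

For every candidate y, either T8 ∨ y ≠ T13 or T8 ∧ y ≠ T12; no complement exists.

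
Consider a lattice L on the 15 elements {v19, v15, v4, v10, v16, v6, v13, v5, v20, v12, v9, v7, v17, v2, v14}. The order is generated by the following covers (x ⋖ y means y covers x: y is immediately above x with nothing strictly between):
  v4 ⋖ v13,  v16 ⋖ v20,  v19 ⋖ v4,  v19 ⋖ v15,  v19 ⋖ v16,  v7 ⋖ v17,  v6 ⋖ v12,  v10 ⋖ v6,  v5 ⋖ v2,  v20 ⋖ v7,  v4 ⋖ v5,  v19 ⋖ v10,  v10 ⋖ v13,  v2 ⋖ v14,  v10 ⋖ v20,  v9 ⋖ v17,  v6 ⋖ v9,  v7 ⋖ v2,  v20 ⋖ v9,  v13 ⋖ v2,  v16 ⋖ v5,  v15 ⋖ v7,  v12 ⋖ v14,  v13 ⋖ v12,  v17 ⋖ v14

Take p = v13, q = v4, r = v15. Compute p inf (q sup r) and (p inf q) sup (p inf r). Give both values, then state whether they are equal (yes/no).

q sup r = v2, so p inf (q sup r) = v13 inf v2 = v13.
p inf q = v4 and p inf r = v19, so (p inf q) sup (p inf r) = v4 sup v19 = v4.
Equal: no.

v13; v4; no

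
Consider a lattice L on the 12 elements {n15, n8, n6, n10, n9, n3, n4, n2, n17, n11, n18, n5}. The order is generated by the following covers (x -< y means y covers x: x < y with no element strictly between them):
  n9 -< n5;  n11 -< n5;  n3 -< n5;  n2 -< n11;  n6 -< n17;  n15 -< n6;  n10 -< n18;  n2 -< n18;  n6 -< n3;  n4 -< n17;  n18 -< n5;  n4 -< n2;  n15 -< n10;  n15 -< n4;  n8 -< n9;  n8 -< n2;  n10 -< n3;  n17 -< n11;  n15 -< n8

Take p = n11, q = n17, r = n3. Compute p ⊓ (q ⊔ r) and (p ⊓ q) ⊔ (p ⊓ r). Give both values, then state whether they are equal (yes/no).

n11; n17; no

q ⊔ r = n5, so p ⊓ (q ⊔ r) = n11 ⊓ n5 = n11.
p ⊓ q = n17 and p ⊓ r = n6, so (p ⊓ q) ⊔ (p ⊓ r) = n17 ⊔ n6 = n17.
Equal: no.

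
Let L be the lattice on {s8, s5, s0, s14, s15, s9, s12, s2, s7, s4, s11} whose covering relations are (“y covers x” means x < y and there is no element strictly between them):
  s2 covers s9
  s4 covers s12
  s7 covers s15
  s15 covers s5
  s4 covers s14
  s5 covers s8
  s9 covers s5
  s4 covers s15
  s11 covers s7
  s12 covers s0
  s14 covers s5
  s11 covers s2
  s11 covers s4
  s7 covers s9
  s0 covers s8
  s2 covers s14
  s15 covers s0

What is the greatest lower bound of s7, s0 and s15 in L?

Common lower bounds of {s7, s0, s15}: s0, s8.
The greatest among these is s0.

s0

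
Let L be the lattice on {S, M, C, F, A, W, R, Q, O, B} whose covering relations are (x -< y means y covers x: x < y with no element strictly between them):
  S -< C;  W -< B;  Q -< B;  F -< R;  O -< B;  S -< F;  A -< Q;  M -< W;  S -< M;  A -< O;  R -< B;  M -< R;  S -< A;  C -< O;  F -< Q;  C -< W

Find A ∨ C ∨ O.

Common upper bounds of {A, C, O}: B, O.
The least among these is O.

O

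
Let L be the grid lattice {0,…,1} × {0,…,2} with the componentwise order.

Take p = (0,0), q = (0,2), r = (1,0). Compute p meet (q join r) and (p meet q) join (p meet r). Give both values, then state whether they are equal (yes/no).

(0,0); (0,0); yes

q join r = (1,2), so p meet (q join r) = (0,0) meet (1,2) = (0,0).
p meet q = (0,0) and p meet r = (0,0), so (p meet q) join (p meet r) = (0,0) join (0,0) = (0,0).
Equal: yes.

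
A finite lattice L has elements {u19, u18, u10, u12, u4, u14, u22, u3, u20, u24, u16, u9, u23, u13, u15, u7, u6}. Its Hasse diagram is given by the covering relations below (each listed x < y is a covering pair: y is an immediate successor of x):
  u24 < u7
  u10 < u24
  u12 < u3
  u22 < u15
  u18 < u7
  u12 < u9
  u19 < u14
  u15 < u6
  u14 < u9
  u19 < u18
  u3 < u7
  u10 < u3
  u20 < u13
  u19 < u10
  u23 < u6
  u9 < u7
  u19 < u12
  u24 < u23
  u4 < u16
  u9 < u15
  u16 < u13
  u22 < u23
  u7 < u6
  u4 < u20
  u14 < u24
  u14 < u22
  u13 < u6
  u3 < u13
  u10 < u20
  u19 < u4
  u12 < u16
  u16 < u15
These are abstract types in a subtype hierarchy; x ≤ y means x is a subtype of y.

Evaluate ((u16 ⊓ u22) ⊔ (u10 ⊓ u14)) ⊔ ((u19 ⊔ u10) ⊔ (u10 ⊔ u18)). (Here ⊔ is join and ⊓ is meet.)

u16 ∧ u22 = u19
u10 ∧ u14 = u19
u19 ∨ u19 = u19
u19 ∨ u10 = u10
u10 ∨ u18 = u7
u10 ∨ u7 = u7
u19 ∨ u7 = u7

u7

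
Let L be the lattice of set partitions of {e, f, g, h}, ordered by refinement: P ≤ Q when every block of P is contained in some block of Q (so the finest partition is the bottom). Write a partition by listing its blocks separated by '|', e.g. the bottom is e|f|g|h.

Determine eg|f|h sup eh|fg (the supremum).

efgh

Common upper bounds of {eg|f|h, eh|fg}: efgh.
The least among these is efgh.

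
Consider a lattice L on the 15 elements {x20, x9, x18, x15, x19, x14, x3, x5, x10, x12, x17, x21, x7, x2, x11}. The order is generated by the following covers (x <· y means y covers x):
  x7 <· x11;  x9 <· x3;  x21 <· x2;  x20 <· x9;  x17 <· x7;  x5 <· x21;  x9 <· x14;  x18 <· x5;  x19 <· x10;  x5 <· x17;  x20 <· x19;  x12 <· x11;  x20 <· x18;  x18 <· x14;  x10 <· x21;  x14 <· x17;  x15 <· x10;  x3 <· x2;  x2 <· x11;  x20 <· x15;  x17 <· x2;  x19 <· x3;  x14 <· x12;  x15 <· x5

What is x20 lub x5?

x5

Common upper bounds of {x20, x5}: x11, x17, x2, x21, x5, x7.
The least among these is x5.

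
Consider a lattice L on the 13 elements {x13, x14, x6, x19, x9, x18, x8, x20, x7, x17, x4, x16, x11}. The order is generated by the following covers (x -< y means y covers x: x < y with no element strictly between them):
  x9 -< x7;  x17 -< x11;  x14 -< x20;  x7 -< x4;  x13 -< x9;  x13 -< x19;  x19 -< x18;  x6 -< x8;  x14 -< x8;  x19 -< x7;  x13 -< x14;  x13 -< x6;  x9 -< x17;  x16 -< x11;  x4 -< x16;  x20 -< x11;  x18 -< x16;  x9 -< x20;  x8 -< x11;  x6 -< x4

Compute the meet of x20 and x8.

x14

Common lower bounds of {x20, x8}: x13, x14.
The greatest among these is x14.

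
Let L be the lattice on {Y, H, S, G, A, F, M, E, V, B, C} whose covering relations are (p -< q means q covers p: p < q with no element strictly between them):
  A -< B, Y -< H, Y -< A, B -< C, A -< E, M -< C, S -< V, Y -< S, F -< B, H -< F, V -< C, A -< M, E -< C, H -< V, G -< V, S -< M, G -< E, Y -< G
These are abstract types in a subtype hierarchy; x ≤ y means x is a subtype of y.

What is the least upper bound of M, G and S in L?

Common upper bounds of {M, G, S}: C.
The least among these is C.

C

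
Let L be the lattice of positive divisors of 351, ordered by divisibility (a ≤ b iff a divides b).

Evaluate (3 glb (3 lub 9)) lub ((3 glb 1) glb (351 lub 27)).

3 ∨ 9 = 9
3 ∧ 9 = 3
3 ∧ 1 = 1
351 ∨ 27 = 351
1 ∧ 351 = 1
3 ∨ 1 = 3

3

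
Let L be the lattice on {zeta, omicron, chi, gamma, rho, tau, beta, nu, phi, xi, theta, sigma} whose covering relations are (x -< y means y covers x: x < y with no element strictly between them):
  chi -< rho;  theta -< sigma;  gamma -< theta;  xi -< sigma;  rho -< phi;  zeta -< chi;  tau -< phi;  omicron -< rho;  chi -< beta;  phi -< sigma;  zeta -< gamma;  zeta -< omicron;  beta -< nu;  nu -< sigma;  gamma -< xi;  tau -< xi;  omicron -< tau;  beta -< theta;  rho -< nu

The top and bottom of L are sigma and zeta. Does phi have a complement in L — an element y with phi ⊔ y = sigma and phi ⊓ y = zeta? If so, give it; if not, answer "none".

Need y with phi ∨ y = sigma and phi ∧ y = zeta.
Checking each element gives: gamma.

gamma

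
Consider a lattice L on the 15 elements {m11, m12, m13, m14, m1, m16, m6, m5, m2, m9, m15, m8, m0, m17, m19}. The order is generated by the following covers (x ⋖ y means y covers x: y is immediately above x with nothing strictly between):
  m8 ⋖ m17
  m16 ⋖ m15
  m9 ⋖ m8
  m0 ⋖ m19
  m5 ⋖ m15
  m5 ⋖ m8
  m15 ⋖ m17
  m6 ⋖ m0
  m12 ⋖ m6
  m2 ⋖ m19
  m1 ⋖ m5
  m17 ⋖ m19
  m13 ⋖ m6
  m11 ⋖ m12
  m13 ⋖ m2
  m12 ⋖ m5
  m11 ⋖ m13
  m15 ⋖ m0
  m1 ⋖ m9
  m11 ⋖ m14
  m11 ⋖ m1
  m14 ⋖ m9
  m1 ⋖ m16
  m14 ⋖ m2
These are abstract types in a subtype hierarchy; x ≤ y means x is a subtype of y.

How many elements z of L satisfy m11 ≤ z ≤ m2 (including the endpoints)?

The interval [m11, m2] = {m11, m13, m14, m2}, which has 4 elements.

4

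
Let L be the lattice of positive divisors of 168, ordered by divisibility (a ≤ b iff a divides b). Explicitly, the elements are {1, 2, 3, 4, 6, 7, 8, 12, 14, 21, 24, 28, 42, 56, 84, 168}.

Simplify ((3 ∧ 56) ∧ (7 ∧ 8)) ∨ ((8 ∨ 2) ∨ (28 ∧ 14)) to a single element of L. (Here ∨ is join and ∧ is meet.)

56

3 ∧ 56 = 1
7 ∧ 8 = 1
1 ∧ 1 = 1
8 ∨ 2 = 8
28 ∧ 14 = 14
8 ∨ 14 = 56
1 ∨ 56 = 56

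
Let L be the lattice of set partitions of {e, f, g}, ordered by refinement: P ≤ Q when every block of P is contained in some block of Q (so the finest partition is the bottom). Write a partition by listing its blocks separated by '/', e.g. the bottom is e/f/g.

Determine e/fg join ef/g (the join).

efg

Common upper bounds of {e/fg, ef/g}: efg.
The least among these is efg.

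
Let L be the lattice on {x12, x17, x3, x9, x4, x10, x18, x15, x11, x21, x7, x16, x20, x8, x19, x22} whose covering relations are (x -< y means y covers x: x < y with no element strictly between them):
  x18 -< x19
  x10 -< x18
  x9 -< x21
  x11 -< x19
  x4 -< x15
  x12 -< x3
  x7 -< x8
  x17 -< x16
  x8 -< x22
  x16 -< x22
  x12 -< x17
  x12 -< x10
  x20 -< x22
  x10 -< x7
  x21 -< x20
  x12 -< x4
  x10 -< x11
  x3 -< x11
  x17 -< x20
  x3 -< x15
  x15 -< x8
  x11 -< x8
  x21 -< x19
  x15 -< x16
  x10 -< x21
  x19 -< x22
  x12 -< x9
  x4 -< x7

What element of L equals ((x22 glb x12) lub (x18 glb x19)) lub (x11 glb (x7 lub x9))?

x19

x22 ∧ x12 = x12
x18 ∧ x19 = x18
x12 ∨ x18 = x18
x7 ∨ x9 = x22
x11 ∧ x22 = x11
x18 ∨ x11 = x19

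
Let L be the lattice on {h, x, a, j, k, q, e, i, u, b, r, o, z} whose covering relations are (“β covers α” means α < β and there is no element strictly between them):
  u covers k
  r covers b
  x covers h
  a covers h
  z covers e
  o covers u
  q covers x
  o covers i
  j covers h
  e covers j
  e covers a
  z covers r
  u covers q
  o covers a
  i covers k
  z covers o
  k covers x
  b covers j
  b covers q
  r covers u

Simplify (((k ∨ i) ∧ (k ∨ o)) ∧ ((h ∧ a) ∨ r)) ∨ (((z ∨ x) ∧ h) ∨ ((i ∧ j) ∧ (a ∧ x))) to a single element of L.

k

k ∨ i = i
k ∨ o = o
i ∧ o = i
h ∧ a = h
h ∨ r = r
i ∧ r = k
z ∨ x = z
z ∧ h = h
i ∧ j = h
a ∧ x = h
h ∧ h = h
h ∨ h = h
k ∨ h = k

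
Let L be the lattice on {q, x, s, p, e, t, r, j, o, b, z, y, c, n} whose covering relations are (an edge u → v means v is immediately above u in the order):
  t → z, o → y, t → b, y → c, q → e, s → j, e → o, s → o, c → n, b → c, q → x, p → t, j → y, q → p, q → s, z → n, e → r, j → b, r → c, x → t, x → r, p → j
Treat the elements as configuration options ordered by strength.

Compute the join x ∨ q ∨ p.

Common upper bounds of {x, q, p}: b, c, n, t, z.
The least among these is t.

t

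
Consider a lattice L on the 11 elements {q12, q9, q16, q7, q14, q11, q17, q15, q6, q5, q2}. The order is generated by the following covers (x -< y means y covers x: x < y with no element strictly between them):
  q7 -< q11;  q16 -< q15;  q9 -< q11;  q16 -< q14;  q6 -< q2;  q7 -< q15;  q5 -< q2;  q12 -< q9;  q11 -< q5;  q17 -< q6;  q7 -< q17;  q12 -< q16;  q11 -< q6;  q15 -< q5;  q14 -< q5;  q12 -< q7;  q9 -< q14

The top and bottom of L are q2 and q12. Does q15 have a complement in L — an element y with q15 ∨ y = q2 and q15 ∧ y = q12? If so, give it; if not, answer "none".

For every candidate y, either q15 ∨ y ≠ q2 or q15 ∧ y ≠ q12; no complement exists.

none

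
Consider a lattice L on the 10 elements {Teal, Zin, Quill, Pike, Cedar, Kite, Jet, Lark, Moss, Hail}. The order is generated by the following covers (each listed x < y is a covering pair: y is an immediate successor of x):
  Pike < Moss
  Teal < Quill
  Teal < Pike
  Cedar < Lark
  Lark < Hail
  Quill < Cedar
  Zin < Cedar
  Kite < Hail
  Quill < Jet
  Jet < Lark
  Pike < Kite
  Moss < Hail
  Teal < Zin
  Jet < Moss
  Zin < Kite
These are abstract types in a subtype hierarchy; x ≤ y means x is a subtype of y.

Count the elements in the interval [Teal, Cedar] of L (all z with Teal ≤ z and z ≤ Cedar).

4

The interval [Teal, Cedar] = {Cedar, Quill, Teal, Zin}, which has 4 elements.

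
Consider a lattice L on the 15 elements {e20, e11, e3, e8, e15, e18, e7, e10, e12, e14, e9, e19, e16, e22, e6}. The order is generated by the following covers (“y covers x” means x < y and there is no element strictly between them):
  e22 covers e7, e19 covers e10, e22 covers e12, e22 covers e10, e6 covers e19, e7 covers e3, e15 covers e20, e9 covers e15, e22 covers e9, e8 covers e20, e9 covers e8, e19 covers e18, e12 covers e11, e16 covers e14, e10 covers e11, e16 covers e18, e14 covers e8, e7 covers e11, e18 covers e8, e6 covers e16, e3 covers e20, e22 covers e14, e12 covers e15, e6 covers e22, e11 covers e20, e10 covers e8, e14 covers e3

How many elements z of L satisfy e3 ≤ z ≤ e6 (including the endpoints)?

The interval [e3, e6] = {e14, e16, e22, e3, e6, e7}, which has 6 elements.

6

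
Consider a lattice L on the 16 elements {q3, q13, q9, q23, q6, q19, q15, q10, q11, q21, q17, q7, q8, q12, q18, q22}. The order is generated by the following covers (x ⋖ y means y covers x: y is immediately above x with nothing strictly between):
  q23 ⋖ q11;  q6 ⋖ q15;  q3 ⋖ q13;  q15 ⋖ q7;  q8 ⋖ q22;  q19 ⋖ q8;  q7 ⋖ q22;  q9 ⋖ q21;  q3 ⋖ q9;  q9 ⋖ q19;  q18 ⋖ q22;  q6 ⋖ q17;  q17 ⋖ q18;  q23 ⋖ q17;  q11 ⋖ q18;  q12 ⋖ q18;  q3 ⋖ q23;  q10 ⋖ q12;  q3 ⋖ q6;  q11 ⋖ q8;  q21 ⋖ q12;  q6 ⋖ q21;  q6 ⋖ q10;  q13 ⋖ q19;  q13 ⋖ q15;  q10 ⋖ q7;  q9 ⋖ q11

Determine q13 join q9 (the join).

q19

Common upper bounds of {q13, q9}: q19, q22, q8.
The least among these is q19.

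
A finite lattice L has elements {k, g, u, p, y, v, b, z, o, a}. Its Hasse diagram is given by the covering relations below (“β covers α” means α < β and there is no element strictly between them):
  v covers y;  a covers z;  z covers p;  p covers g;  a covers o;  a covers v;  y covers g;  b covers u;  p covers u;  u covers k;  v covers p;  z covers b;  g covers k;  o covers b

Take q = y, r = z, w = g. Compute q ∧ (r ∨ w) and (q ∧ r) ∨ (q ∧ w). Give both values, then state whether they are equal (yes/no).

r ∨ w = z, so q ∧ (r ∨ w) = y ∧ z = g.
q ∧ r = g and q ∧ w = g, so (q ∧ r) ∨ (q ∧ w) = g ∨ g = g.
Equal: yes.

g; g; yes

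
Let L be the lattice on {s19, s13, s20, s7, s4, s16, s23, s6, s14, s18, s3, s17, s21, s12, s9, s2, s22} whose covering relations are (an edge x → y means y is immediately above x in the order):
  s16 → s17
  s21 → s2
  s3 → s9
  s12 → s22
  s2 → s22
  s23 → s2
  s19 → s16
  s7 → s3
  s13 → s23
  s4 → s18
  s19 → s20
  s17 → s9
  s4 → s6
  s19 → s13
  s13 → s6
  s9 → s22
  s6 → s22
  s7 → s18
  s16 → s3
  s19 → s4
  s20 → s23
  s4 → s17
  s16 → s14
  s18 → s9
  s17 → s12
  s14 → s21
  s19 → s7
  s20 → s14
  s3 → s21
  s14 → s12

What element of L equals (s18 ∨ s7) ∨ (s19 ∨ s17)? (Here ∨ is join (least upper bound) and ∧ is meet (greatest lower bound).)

s9

s18 ∨ s7 = s18
s19 ∨ s17 = s17
s18 ∨ s17 = s9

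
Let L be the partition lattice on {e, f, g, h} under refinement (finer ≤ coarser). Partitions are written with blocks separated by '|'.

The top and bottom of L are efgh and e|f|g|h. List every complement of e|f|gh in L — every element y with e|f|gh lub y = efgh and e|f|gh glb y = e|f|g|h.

Need y with e|f|gh ∨ y = efgh and e|f|gh ∧ y = e|f|g|h.
Checking each element gives: efg|h, efh|g, eg|fh, eh|fg.

efg|h, efh|g, eg|fh, eh|fg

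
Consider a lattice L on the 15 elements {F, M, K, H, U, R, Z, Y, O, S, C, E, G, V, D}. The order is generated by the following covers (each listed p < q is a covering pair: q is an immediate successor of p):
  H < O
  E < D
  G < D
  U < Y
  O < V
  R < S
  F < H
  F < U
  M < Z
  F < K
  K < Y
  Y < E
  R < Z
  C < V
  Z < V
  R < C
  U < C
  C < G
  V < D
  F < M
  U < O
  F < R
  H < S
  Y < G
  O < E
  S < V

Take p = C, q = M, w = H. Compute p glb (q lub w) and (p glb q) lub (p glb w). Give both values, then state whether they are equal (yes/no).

C; F; no

q lub w = V, so p glb (q lub w) = C glb V = C.
p glb q = F and p glb w = F, so (p glb q) lub (p glb w) = F lub F = F.
Equal: no.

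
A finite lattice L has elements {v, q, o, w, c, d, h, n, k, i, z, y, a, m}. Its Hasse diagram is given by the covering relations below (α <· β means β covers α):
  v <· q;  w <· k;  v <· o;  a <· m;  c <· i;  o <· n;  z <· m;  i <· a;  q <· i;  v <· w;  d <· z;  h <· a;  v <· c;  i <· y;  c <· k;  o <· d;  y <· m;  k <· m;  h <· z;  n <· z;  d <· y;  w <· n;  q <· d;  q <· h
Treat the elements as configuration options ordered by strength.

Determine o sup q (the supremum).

Common upper bounds of {o, q}: d, m, y, z.
The least among these is d.

d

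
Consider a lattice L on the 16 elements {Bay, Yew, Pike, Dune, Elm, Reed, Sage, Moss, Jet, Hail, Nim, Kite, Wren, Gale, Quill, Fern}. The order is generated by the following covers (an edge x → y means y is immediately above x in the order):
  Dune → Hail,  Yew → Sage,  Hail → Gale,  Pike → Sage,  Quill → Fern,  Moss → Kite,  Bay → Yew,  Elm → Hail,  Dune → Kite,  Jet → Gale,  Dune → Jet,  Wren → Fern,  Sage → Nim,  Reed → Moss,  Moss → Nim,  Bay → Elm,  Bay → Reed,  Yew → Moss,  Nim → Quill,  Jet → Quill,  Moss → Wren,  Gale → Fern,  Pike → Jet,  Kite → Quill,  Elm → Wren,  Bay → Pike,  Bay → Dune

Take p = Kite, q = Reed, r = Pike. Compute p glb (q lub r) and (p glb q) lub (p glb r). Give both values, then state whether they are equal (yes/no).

Moss; Reed; no

q lub r = Nim, so p glb (q lub r) = Kite glb Nim = Moss.
p glb q = Reed and p glb r = Bay, so (p glb q) lub (p glb r) = Reed lub Bay = Reed.
Equal: no.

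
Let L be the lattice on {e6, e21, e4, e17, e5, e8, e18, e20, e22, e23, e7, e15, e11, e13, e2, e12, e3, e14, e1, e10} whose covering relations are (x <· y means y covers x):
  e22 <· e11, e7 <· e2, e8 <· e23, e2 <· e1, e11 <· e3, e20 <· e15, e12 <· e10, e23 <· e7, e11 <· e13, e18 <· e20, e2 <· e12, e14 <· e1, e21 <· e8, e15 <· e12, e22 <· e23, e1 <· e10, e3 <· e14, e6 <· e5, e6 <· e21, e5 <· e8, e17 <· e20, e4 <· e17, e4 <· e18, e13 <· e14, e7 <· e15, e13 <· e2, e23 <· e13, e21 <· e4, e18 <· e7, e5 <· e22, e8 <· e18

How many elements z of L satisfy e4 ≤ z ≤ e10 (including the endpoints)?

The interval [e4, e10] = {e1, e10, e12, e15, e17, e18, e2, e20, e4, e7}, which has 10 elements.

10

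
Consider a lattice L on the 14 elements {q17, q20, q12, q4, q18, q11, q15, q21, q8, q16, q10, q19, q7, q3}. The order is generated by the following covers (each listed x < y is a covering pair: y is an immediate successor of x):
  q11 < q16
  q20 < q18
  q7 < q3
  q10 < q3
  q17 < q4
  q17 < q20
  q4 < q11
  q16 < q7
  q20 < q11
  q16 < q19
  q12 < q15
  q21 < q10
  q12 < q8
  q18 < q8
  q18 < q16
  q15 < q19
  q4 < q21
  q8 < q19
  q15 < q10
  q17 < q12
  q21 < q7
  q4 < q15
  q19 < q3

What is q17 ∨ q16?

q16

Common upper bounds of {q17, q16}: q16, q19, q3, q7.
The least among these is q16.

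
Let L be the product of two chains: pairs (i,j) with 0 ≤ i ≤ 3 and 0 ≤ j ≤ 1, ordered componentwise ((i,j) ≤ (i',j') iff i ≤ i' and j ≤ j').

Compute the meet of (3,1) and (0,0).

Common lower bounds of {(3,1), (0,0)}: (0,0).
The greatest among these is (0,0).

(0,0)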